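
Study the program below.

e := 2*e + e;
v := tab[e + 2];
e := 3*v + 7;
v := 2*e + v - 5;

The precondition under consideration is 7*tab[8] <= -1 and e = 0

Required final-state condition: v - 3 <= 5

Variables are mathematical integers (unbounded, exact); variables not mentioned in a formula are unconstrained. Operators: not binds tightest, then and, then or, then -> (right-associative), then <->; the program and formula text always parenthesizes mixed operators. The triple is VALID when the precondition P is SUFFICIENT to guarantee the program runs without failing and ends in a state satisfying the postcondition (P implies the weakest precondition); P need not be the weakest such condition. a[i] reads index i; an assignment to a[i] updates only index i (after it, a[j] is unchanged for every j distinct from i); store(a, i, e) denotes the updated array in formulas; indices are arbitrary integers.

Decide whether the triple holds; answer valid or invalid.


Working backward. After the program, the postcondition v - 3 <= 5 must hold; in canonical form it is v <= 8.
Before v := 2*e + v - 5: 2*e + v <= 13
Before e := 3*v + 7: 7*v <= -1
Before v := tab[e + 2]: 7*tab[e + 2] <= -1
Before e := 2*e + e: 7*tab[3*e + 2] <= -1
The weakest precondition is 7*tab[3*e + 2] <= -1.
Check whether 7*tab[8] <= -1 and e = 0 implies it.
Countermodel: at the initial state e = 0, tab = {[2] = 0, [8] = -1, elsewhere -1}, the precondition holds but the weakest precondition fails.
Answer: invalid


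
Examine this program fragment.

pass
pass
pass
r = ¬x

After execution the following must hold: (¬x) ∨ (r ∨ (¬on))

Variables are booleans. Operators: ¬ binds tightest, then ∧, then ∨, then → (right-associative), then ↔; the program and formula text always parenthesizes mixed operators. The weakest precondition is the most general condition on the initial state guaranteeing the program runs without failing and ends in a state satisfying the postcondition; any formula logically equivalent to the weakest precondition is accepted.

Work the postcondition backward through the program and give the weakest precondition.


Working backward. After the program, the postcondition (¬x) ∨ (r ∨ (¬on)) must hold; in canonical form it is (¬x) ∨ r ∨ (¬on).
Before r := ¬x: (¬x) ∨ (¬on)
Before skip: (¬x) ∨ (¬on)
Before skip: (¬x) ∨ (¬on)
Before skip: (¬x) ∨ (¬on)
Answer: WP = (¬x) ∨ (¬on)


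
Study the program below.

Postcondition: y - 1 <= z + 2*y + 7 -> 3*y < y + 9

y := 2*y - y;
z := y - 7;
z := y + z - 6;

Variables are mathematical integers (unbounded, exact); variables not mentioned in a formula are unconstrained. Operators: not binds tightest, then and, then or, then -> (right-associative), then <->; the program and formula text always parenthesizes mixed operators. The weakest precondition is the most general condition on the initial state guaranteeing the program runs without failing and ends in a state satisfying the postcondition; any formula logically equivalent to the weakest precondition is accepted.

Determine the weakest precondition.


Working backward. After the program, the postcondition y - 1 <= z + 2*y + 7 -> 3*y < y + 9 must hold; in canonical form it is y + z >= -8 -> 2*y < 9.
Before z := y + z - 6: 2*y + z >= -2 -> 2*y < 9
Before z := y - 7: 3*y >= 5 -> 2*y < 9
Before y := 2*y - y: 3*y >= 5 -> 2*y < 9
Answer: WP = 3*y >= 5 -> 2*y < 9


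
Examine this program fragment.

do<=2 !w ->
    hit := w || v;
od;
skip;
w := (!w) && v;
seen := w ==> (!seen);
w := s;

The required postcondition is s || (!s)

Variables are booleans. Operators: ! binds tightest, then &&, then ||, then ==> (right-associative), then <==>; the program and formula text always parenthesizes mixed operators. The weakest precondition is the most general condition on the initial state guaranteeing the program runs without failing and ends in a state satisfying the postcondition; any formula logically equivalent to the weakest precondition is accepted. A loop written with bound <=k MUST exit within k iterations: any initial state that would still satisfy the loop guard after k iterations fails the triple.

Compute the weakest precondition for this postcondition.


Working backward. After the program, the postcondition s || (!s) must hold; in canonical form it is true.
Before w := s: true
Before seen := w ==> (!seen): true
Before w := (!w) && v: true
Before skip: true
Before the loop (bound <=2), unroll the exhaustion recursion (WP_0 = exit-now case; WP_j = one more guarded iteration, up to j = 2):
  WP_0: w
  WP_1: (!w) ==> w
  WP_2: (!w) ==> ((!w) ==> w)
So before the loop: (!w) ==> ((!w) ==> w)
Answer: WP = (!w) ==> ((!w) ==> w)


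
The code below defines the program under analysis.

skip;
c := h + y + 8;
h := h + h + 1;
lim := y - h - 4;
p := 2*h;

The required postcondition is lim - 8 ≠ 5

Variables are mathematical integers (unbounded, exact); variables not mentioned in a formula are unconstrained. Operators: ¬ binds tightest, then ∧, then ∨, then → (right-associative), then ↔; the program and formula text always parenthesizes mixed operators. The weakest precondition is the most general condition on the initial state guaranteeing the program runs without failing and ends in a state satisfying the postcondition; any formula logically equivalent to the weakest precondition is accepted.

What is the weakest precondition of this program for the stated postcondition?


Working backward. After the program, the postcondition lim - 8 ≠ 5 must hold; in canonical form it is lim ≠ 13.
Before p := 2*h: lim ≠ 13
Before lim := y - h - 4: y ≠ h + 17
Before h := h + h + 1: y ≠ 2*h + 18
Before c := h + y + 8: y ≠ 2*h + 18
Before skip: y ≠ 2*h + 18
Answer: WP = y ≠ 2*h + 18


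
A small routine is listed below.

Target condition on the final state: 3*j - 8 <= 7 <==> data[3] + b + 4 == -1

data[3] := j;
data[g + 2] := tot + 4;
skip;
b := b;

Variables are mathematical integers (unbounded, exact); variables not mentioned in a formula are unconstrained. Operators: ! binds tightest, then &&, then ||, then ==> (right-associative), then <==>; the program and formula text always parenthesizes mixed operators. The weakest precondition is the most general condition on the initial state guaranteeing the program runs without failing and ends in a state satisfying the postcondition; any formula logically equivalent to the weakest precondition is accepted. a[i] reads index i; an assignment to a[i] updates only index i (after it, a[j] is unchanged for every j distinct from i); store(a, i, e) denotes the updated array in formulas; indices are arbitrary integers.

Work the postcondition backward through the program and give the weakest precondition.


Working backward. After the program, the postcondition 3*j - 8 <= 7 <==> data[3] + b + 4 == -1 must hold; in canonical form it is 3*j <= 15 <==> data[3] + b == -5.
Before b := b: 3*j <= 15 <==> data[3] + b == -5
Before skip: 3*j <= 15 <==> data[3] + b == -5
Before data[g + 2] := tot + 4: 3*j <= 15 <==> store(data, g + 2, tot + 4)[3] + b == -5
Before data[3] := j: 3*j <= 15 <==> store(store(data, 3, j), g + 2, tot + 4)[3] + b == -5
Answer: WP = 3*j <= 15 <==> store(store(data, 3, j), g + 2, tot + 4)[3] + b == -5


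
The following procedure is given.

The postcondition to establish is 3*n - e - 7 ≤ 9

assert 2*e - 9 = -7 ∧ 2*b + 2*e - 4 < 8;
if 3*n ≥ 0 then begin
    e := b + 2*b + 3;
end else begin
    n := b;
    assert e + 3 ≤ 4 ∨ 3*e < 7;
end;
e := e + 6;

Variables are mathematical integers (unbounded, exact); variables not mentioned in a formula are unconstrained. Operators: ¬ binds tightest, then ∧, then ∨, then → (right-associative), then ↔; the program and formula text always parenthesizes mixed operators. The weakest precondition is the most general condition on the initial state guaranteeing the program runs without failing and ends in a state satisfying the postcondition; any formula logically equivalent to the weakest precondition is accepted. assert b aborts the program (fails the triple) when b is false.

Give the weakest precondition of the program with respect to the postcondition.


Working backward. After the program, the postcondition 3*n - e - 7 ≤ 9 must hold; in canonical form it is 3*n ≤ e + 16.
Before e := e + 6: 3*n ≤ e + 22
Then branch requires 3*n ≤ 3*b + 25; else branch requires (e ≤ 1 ∨ 3*e < 7) ∧ 3*b ≤ e + 22.
Before the if: (3*n ≥ 0 → 3*n ≤ 3*b + 25) ∧ ((¬(3*n ≥ 0)) → ((e ≤ 1 ∨ 3*e < 7) ∧ 3*b ≤ e + 22))
Before assert 2*e - 9 = -7 ∧ 2*b + 2*e - 4 < 8: 2*e = 2 ∧ 2*b + 2*e < 12 ∧ (3*n ≥ 0 → 3*n ≤ 3*b + 25) ∧ ((¬(3*n ≥ 0)) → ((e ≤ 1 ∨ 3*e < 7) ∧ 3*b ≤ e + 22))
Answer: WP = 2*e = 2 ∧ 2*b + 2*e < 12 ∧ (3*n ≥ 0 → 3*n ≤ 3*b + 25) ∧ ((¬(3*n ≥ 0)) → ((e ≤ 1 ∨ 3*e < 7) ∧ 3*b ≤ e + 22))


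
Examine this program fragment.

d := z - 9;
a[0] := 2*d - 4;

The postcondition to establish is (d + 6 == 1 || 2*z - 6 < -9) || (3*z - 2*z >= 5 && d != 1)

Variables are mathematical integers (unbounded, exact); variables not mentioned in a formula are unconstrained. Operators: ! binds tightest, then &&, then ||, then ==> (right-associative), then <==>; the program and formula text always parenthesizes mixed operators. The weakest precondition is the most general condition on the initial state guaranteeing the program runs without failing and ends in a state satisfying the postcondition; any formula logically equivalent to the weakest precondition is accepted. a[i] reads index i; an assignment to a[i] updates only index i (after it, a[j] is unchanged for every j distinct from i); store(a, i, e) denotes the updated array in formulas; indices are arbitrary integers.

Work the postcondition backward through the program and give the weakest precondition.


Working backward. After the program, the postcondition (d + 6 == 1 || 2*z - 6 < -9) || (3*z - 2*z >= 5 && d != 1) must hold; in canonical form it is d == -5 || 2*z < -3 || (z >= 5 && d != 1).
Before a[0] := 2*d - 4: d == -5 || 2*z < -3 || (z >= 5 && d != 1)
Before d := z - 9: z == 4 || 2*z < -3 || (z >= 5 && z != 10)
Answer: WP = z == 4 || 2*z < -3 || (z >= 5 && z != 10)


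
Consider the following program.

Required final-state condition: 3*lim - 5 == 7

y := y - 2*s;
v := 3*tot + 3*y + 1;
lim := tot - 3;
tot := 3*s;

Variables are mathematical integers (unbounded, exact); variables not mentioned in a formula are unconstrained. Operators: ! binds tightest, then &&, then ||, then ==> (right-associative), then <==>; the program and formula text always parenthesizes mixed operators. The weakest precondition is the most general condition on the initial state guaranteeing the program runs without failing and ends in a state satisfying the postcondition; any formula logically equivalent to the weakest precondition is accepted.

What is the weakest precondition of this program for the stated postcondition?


Working backward. After the program, the postcondition 3*lim - 5 == 7 must hold; in canonical form it is 3*lim == 12.
Before tot := 3*s: 3*lim == 12
Before lim := tot - 3: 3*tot == 21
Before v := 3*tot + 3*y + 1: 3*tot == 21
Before y := y - 2*s: 3*tot == 21
Answer: WP = 3*tot == 21


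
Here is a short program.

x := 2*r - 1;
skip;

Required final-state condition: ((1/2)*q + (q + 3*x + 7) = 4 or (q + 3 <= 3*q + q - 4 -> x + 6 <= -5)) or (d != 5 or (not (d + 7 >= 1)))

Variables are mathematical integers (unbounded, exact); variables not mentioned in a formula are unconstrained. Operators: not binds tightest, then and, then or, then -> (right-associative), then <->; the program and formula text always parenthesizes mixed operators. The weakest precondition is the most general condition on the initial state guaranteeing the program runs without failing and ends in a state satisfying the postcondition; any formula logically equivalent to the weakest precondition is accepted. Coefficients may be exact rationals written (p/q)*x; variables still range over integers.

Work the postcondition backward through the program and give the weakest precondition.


Working backward. After the program, the postcondition ((1/2)*q + (q + 3*x + 7) = 4 or (q + 3 <= 3*q + q - 4 -> x + 6 <= -5)) or (d != 5 or (not (d + 7 >= 1))) must hold; in canonical form it is (3/2)*q + 3*x = -3 or (3*q >= 7 -> x <= -11) or d != 5 or (not (d >= -6)).
Before skip: (3/2)*q + 3*x = -3 or (3*q >= 7 -> x <= -11) or d != 5 or (not (d >= -6))
Before x := 2*r - 1: (3/2)*q + 6*r = 0 or (3*q >= 7 -> 2*r <= -10) or d != 5 or (not (d >= -6))
Answer: WP = (3/2)*q + 6*r = 0 or (3*q >= 7 -> 2*r <= -10) or d != 5 or (not (d >= -6))


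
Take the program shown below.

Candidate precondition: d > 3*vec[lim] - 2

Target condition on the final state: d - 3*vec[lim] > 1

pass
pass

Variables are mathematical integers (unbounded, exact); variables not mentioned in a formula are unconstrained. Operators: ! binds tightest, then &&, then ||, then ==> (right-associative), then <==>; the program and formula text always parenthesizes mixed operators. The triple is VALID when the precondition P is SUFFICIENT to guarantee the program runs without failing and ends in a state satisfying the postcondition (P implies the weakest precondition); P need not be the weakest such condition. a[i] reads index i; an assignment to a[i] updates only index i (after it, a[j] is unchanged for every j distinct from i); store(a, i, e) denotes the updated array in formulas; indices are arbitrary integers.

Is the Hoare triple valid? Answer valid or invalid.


Working backward. After the program, the postcondition d - 3*vec[lim] > 1 must hold; in canonical form it is d > 3*vec[lim] + 1.
Before skip: d > 3*vec[lim] + 1
Before skip: d > 3*vec[lim] + 1
The weakest precondition is d > 3*vec[lim] + 1.
Check whether d > 3*vec[lim] - 2 implies it.
Countermodel: at the initial state d = 0, lim = 0, vec = {[0] = 0, elsewhere 0}, the precondition holds but the weakest precondition fails.
Answer: invalid


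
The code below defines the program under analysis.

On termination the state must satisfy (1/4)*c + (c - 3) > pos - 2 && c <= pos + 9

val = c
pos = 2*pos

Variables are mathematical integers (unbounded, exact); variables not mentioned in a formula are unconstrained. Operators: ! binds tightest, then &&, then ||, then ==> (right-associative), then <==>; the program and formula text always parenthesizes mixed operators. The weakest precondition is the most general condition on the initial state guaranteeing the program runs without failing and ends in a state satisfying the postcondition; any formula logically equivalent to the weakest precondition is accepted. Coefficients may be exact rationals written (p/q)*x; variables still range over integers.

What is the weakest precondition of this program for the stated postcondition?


Working backward. After the program, the postcondition (1/4)*c + (c - 3) > pos - 2 && c <= pos + 9 must hold; in canonical form it is (5/4)*c > pos + 1 && c <= pos + 9.
Before pos := 2*pos: (5/4)*c > 2*pos + 1 && c <= 2*pos + 9
Before val := c: (5/4)*c > 2*pos + 1 && c <= 2*pos + 9
Answer: WP = (5/4)*c > 2*pos + 1 && c <= 2*pos + 9


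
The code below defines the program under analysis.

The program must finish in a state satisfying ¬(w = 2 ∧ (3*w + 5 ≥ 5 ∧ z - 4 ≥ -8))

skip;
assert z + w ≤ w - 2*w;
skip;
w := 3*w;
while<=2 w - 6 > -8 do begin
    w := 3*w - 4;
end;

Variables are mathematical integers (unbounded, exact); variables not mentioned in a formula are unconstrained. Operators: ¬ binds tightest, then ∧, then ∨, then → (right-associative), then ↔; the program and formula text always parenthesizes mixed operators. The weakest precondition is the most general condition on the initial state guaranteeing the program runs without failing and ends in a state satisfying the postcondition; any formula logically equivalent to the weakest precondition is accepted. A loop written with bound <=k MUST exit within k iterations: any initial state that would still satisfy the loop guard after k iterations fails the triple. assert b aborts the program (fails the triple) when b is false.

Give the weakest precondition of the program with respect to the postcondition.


Working backward. After the program, the postcondition ¬(w = 2 ∧ (3*w + 5 ≥ 5 ∧ z - 4 ≥ -8)) must hold; in canonical form it is ¬(w = 2 ∧ 3*w ≥ 0 ∧ z ≥ -4).
Before the loop (bound <=2), unroll the exhaustion recursion (WP_0 = exit-now case; WP_j = one more guarded iteration, up to j = 2):
  WP_0: (¬(w > -2)) ∧ (¬(w = 2 ∧ 3*w ≥ 0 ∧ z ≥ -4))
  WP_1: (w > -2 → ((¬(3*w > 2)) ∧ (¬(3*w = 6 ∧ 9*w ≥ 12 ∧ z ≥ -4)))) ∧ ((¬(w > -2)) → (¬(w = 2 ∧ 3*w ≥ 0 ∧ z ≥ -4)))
  WP_2: (w > -2 → ((3*w > 2 → ((¬(9*w > 14)) ∧ (¬(9*w = 18 ∧ 27*w ≥ 48 ∧ z ≥ -4)))) ∧ ((¬(3*w > 2)) → (¬(3*w = 6 ∧ 9*w ≥ 12 ∧ z ≥ -4))))) ∧ ((¬(w > -2)) → (¬(w = 2 ∧ 3*w ≥ 0 ∧ z ≥ -4)))
So before the loop: (w > -2 → ((3*w > 2 → ((¬(9*w > 14)) ∧ (¬(9*w = 18 ∧ 27*w ≥ 48 ∧ z ≥ -4)))) ∧ ((¬(3*w > 2)) → (¬(3*w = 6 ∧ 9*w ≥ 12 ∧ z ≥ -4))))) ∧ ((¬(w > -2)) → (¬(w = 2 ∧ 3*w ≥ 0 ∧ z ≥ -4)))
Before w := 3*w: (3*w > -2 → ((9*w > 2 → ((¬(27*w > 14)) ∧ (¬(27*w = 18 ∧ 81*w ≥ 48 ∧ z ≥ -4)))) ∧ ((¬(9*w > 2)) → (¬(9*w = 6 ∧ 27*w ≥ 12 ∧ z ≥ -4))))) ∧ ((¬(3*w > -2)) → (¬(3*w = 2 ∧ 9*w ≥ 0 ∧ z ≥ -4)))
Before skip: (3*w > -2 → ((9*w > 2 → ((¬(27*w > 14)) ∧ (¬(27*w = 18 ∧ 81*w ≥ 48 ∧ z ≥ -4)))) ∧ ((¬(9*w > 2)) → (¬(9*w = 6 ∧ 27*w ≥ 12 ∧ z ≥ -4))))) ∧ ((¬(3*w > -2)) → (¬(3*w = 2 ∧ 9*w ≥ 0 ∧ z ≥ -4)))
Before assert z + w ≤ w - 2*w: 2*w + z ≤ 0 ∧ (3*w > -2 → ((9*w > 2 → ((¬(27*w > 14)) ∧ (¬(27*w = 18 ∧ 81*w ≥ 48 ∧ z ≥ -4)))) ∧ ((¬(9*w > 2)) → (¬(9*w = 6 ∧ 27*w ≥ 12 ∧ z ≥ -4))))) ∧ ((¬(3*w > -2)) → (¬(3*w = 2 ∧ 9*w ≥ 0 ∧ z ≥ -4)))
Before skip: 2*w + z ≤ 0 ∧ (3*w > -2 → ((9*w > 2 → ((¬(27*w > 14)) ∧ (¬(27*w = 18 ∧ 81*w ≥ 48 ∧ z ≥ -4)))) ∧ ((¬(9*w > 2)) → (¬(9*w = 6 ∧ 27*w ≥ 12 ∧ z ≥ -4))))) ∧ ((¬(3*w > -2)) → (¬(3*w = 2 ∧ 9*w ≥ 0 ∧ z ≥ -4)))
Answer: WP = 2*w + z ≤ 0 ∧ (3*w > -2 → ((9*w > 2 → ((¬(27*w > 14)) ∧ (¬(27*w = 18 ∧ 81*w ≥ 48 ∧ z ≥ -4)))) ∧ ((¬(9*w > 2)) → (¬(9*w = 6 ∧ 27*w ≥ 12 ∧ z ≥ -4))))) ∧ ((¬(3*w > -2)) → (¬(3*w = 2 ∧ 9*w ≥ 0 ∧ z ≥ -4)))


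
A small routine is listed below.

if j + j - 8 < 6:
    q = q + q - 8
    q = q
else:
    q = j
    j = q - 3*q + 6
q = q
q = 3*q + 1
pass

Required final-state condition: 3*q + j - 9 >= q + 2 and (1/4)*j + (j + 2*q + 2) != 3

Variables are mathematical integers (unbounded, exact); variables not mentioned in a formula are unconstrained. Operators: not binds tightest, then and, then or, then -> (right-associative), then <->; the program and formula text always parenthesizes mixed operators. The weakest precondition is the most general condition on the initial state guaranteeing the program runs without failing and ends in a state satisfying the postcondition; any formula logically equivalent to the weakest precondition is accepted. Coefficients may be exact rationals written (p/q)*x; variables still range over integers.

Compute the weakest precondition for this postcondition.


Working backward. After the program, the postcondition 3*q + j - 9 >= q + 2 and (1/4)*j + (j + 2*q + 2) != 3 must hold; in canonical form it is j + 2*q >= 11 and (5/4)*j + 2*q != 1.
Before skip: j + 2*q >= 11 and (5/4)*j + 2*q != 1
Before q := 3*q + 1: j + 6*q >= 9 and (5/4)*j + 6*q != -1
Before q := q: j + 6*q >= 9 and (5/4)*j + 6*q != -1
Then branch requires j + 12*q >= 57 and (5/4)*j + 12*q != 47; else branch requires 4*j >= 3 and (7/2)*j != -17/2.
Before the if: (2*j < 14 -> (j + 12*q >= 57 and (5/4)*j + 12*q != 47)) and ((not (2*j < 14)) -> (4*j >= 3 and (7/2)*j != -17/2))
Answer: WP = (2*j < 14 -> (j + 12*q >= 57 and (5/4)*j + 12*q != 47)) and ((not (2*j < 14)) -> (4*j >= 3 and (7/2)*j != -17/2))


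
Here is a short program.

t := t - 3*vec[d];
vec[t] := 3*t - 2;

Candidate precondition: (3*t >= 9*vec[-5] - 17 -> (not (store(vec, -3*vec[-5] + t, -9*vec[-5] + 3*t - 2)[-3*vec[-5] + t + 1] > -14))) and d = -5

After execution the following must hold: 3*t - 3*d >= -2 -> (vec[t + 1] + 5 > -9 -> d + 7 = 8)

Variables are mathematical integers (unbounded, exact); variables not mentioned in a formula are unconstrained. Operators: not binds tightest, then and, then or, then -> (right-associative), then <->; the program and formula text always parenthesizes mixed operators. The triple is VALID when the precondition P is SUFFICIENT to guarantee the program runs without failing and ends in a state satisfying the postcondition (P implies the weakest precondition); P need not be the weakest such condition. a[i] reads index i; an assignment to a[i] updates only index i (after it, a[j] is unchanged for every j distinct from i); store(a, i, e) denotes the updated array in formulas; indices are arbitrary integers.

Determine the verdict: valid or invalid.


Working backward. After the program, the postcondition 3*t - 3*d >= -2 -> (vec[t + 1] + 5 > -9 -> d + 7 = 8) must hold; in canonical form it is 3*t >= 3*d - 2 -> (vec[t + 1] > -14 -> d = 1).
Before vec[t] := 3*t - 2: 3*t >= 3*d - 2 -> (store(vec, t, 3*t - 2)[t + 1] > -14 -> d = 1)
Before t := t - 3*vec[d]: 3*t >= 9*vec[d] + 3*d - 2 -> (store(vec, -3*vec[d] + t, -9*vec[d] + 3*t - 2)[-3*vec[d] + t + 1] > -14 -> d = 1)
The weakest precondition is 3*t >= 9*vec[d] + 3*d - 2 -> (store(vec, -3*vec[d] + t, -9*vec[d] + 3*t - 2)[-3*vec[d] + t + 1] > -14 -> d = 1).
Check whether (3*t >= 9*vec[-5] - 17 -> (not (store(vec, -3*vec[-5] + t, -9*vec[-5] + 3*t - 2)[-3*vec[-5] + t + 1] > -14))) and d = -5 implies it.
Every state satisfying the precondition satisfies the weakest precondition: the implication holds.
Answer: valid


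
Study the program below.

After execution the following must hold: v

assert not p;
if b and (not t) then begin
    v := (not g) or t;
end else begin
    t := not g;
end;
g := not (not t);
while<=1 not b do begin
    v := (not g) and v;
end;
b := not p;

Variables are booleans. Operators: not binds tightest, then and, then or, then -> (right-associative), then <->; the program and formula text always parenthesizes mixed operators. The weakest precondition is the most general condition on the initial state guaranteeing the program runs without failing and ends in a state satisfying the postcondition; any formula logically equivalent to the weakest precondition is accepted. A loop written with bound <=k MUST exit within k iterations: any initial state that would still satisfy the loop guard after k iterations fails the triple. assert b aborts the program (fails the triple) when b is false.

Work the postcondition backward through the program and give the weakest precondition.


Working backward. After the program, v must hold.
Before b := not p: v
Before the loop (bound <=1), unroll the exhaustion recursion (WP_0 = exit-now case; WP_j = one more guarded iteration, up to j = 1):
  WP_0: b and v
  WP_1: ((not b) -> (b and (not g) and v)) and (b -> v)
So before the loop: ((not b) -> (b and (not g) and v)) and (b -> v)
Before g := not (not t): ((not b) -> (b and (not t) and v)) and (b -> v)
Then branch requires ((not b) -> (b and (not t) and ((not g) or t))) and (b -> ((not g) or t)); else branch requires ((not b) -> (b and g and v)) and (b -> v).
Before the if: ((b and (not t)) -> (((not b) -> (b and (not t) and ((not g) or t))) and (b -> ((not g) or t)))) and ((not (b and (not t))) -> (((not b) -> (b and g and v)) and (b -> v)))
Before assert not p: (not p) and ((b and (not t)) -> (((not b) -> (b and (not t) and ((not g) or t))) and (b -> ((not g) or t)))) and ((not (b and (not t))) -> (((not b) -> (b and g and v)) and (b -> v)))
Answer: WP = (not p) and ((b and (not t)) -> (((not b) -> (b and (not t) and ((not g) or t))) and (b -> ((not g) or t)))) and ((not (b and (not t))) -> (((not b) -> (b and g and v)) and (b -> v)))


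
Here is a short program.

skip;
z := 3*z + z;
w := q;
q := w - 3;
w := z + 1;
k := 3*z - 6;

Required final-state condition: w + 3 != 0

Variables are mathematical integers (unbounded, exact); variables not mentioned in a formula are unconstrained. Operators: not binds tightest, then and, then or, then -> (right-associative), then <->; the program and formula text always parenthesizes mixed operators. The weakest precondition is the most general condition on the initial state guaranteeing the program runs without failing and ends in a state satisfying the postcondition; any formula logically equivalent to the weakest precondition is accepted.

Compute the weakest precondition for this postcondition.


Working backward. After the program, the postcondition w + 3 != 0 must hold; in canonical form it is w != -3.
Before k := 3*z - 6: w != -3
Before w := z + 1: z != -4
Before q := w - 3: z != -4
Before w := q: z != -4
Before z := 3*z + z: 4*z != -4
Before skip: 4*z != -4
Answer: WP = 4*z != -4


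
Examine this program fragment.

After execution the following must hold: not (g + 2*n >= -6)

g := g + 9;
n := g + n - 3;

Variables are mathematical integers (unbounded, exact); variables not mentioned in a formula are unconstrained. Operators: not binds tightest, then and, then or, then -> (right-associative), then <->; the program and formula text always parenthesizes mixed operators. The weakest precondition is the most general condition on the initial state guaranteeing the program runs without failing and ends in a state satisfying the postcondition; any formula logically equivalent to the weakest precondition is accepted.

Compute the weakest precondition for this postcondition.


Working backward. After the program, not (g + 2*n >= -6) must hold.
Before n := g + n - 3: not (3*g + 2*n >= 0)
Before g := g + 9: not (3*g + 2*n >= -27)
Answer: WP = not (3*g + 2*n >= -27)


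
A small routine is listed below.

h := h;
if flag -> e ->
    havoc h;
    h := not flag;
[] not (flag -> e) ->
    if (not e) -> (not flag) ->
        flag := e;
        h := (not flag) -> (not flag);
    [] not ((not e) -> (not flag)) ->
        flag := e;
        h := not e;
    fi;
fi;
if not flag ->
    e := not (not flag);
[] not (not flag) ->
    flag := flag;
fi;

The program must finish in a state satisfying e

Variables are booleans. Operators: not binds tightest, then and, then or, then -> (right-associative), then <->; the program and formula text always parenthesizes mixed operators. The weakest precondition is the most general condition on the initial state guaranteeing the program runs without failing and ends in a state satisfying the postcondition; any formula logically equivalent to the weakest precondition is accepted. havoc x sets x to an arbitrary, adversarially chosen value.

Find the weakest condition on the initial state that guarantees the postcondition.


Working backward. After the program, e must hold.
Then branch requires flag; else branch requires e.
Before the if: ((not flag) -> flag) and (flag -> e)
Then branch requires ((not flag) -> flag) and (flag -> e); else branch requires (((not e) -> (not flag)) -> ((not e) -> e)) and ((not ((not e) -> (not flag))) -> ((not e) -> e)).
Before the if: ((flag -> e) -> (((not flag) -> flag) and (flag -> e))) and ((not (flag -> e)) -> ((((not e) -> (not flag)) -> ((not e) -> e)) and ((not ((not e) -> (not flag))) -> ((not e) -> e))))
Before h := h: ((flag -> e) -> (((not flag) -> flag) and (flag -> e))) and ((not (flag -> e)) -> ((((not e) -> (not flag)) -> ((not e) -> e)) and ((not ((not e) -> (not flag))) -> ((not e) -> e))))
Answer: WP = ((flag -> e) -> (((not flag) -> flag) and (flag -> e))) and ((not (flag -> e)) -> ((((not e) -> (not flag)) -> ((not e) -> e)) and ((not ((not e) -> (not flag))) -> ((not e) -> e))))


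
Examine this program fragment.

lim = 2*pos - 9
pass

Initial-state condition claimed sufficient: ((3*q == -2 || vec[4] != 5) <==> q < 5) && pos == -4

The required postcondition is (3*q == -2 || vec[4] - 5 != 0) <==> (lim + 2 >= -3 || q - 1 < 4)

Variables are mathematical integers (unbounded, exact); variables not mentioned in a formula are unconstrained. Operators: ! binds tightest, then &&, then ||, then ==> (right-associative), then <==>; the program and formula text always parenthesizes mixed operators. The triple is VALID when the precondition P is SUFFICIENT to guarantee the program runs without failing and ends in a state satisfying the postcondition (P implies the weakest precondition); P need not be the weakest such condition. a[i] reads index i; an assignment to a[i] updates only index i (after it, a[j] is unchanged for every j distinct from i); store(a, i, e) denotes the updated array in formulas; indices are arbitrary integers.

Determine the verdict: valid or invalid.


Working backward. After the program, the postcondition (3*q == -2 || vec[4] - 5 != 0) <==> (lim + 2 >= -3 || q - 1 < 4) must hold; in canonical form it is (3*q == -2 || vec[4] != 5) <==> (lim >= -5 || q < 5).
Before skip: (3*q == -2 || vec[4] != 5) <==> (lim >= -5 || q < 5)
Before lim := 2*pos - 9: (3*q == -2 || vec[4] != 5) <==> (2*pos >= 4 || q < 5)
The weakest precondition is (3*q == -2 || vec[4] != 5) <==> (2*pos >= 4 || q < 5).
Check whether ((3*q == -2 || vec[4] != 5) <==> q < 5) && pos == -4 implies it.
Every state satisfying the precondition satisfies the weakest precondition: the implication holds.
Answer: valid


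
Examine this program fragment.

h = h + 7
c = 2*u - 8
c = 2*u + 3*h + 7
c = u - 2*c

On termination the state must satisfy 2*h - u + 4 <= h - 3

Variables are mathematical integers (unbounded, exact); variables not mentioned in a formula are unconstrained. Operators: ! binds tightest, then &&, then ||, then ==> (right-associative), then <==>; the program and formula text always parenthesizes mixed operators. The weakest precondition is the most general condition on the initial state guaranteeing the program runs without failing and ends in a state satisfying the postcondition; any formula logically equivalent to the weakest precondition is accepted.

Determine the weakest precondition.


Working backward. After the program, the postcondition 2*h - u + 4 <= h - 3 must hold; in canonical form it is h <= u - 7.
Before c := u - 2*c: h <= u - 7
Before c := 2*u + 3*h + 7: h <= u - 7
Before c := 2*u - 8: h <= u - 7
Before h := h + 7: h <= u - 14
Answer: WP = h <= u - 14


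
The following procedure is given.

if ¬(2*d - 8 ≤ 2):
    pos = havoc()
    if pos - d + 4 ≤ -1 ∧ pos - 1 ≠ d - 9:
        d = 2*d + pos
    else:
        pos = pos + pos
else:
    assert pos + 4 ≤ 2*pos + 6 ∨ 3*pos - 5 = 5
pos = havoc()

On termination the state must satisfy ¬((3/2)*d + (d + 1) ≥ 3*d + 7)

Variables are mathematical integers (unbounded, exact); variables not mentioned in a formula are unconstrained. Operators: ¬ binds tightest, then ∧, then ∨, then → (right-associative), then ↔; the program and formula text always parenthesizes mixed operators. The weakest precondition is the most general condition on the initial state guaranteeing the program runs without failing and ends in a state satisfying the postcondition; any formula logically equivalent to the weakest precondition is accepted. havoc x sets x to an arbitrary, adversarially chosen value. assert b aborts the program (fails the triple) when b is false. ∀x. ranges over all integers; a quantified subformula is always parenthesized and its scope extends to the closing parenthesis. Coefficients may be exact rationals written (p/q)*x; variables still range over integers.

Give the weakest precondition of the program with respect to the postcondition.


Working backward. After the program, the postcondition ¬((3/2)*d + (d + 1) ≥ 3*d + 7) must hold; in canonical form it is ¬((1/2)*d ≤ -6).
Before havoc pos: ¬((1/2)*d ≤ -6)
Then branch requires ∀pos_1. (((pos_1 ≤ d - 5 ∧ pos_1 ≠ d - 8) → (¬(d + (1/2)*pos_1 ≤ -6))) ∧ ((¬(pos_1 ≤ d - 5 ∧ pos_1 ≠ d - 8)) → (¬((1/2)*d ≤ -6)))); else branch requires (pos ≥ -2 ∨ 3*pos = 10) ∧ (¬((1/2)*d ≤ -6)).
Before the if: ((¬(2*d ≤ 10)) → (∀pos_1. (((pos_1 ≤ d - 5 ∧ pos_1 ≠ d - 8) → (¬(d + (1/2)*pos_1 ≤ -6))) ∧ ((¬(pos_1 ≤ d - 5 ∧ pos_1 ≠ d - 8)) → (¬((1/2)*d ≤ -6)))))) ∧ (2*d ≤ 10 → ((pos ≥ -2 ∨ 3*pos = 10) ∧ (¬((1/2)*d ≤ -6))))
Answer: WP = ((¬(2*d ≤ 10)) → (∀pos_1. (((pos_1 ≤ d - 5 ∧ pos_1 ≠ d - 8) → (¬(d + (1/2)*pos_1 ≤ -6))) ∧ ((¬(pos_1 ≤ d - 5 ∧ pos_1 ≠ d - 8)) → (¬((1/2)*d ≤ -6)))))) ∧ (2*d ≤ 10 → ((pos ≥ -2 ∨ 3*pos = 10) ∧ (¬((1/2)*d ≤ -6))))


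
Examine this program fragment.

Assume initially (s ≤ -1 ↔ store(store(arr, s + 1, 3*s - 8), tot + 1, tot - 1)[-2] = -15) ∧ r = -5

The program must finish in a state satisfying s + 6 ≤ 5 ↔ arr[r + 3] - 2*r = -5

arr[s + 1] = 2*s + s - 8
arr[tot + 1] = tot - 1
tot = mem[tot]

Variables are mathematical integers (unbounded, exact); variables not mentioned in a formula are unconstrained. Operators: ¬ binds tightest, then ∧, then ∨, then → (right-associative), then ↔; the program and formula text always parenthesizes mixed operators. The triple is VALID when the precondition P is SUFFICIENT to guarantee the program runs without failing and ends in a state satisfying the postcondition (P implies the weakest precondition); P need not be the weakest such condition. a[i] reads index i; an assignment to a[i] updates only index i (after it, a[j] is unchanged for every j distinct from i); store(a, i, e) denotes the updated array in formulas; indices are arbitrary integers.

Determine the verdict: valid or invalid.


Working backward. After the program, the postcondition s + 6 ≤ 5 ↔ arr[r + 3] - 2*r = -5 must hold; in canonical form it is s ≤ -1 ↔ arr[r + 3] = 2*r - 5.
Before tot := mem[tot]: s ≤ -1 ↔ arr[r + 3] = 2*r - 5
Before arr[tot + 1] := tot - 1: s ≤ -1 ↔ store(arr, tot + 1, tot - 1)[r + 3] = 2*r - 5
Before arr[s + 1] := 2*s + s - 8: s ≤ -1 ↔ store(store(arr, s + 1, 3*s - 8), tot + 1, tot - 1)[r + 3] = 2*r - 5
The weakest precondition is s ≤ -1 ↔ store(store(arr, s + 1, 3*s - 8), tot + 1, tot - 1)[r + 3] = 2*r - 5.
Check whether (s ≤ -1 ↔ store(store(arr, s + 1, 3*s - 8), tot + 1, tot - 1)[-2] = -15) ∧ r = -5 implies it.
Every state satisfying the precondition satisfies the weakest precondition: the implication holds.
Answer: valid


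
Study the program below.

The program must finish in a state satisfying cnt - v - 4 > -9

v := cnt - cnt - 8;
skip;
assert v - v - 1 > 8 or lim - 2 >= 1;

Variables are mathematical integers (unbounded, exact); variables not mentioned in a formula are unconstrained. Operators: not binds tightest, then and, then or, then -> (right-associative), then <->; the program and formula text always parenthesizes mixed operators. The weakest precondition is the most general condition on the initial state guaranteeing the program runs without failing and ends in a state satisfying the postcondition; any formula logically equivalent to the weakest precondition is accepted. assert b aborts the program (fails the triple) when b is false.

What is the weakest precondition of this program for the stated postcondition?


Working backward. After the program, the postcondition cnt - v - 4 > -9 must hold; in canonical form it is cnt > v - 5.
Before assert v - v - 1 > 8 or lim - 2 >= 1: lim >= 3 and cnt > v - 5
Before skip: lim >= 3 and cnt > v - 5
Before v := cnt - cnt - 8: lim >= 3 and cnt > -13
Answer: WP = lim >= 3 and cnt > -13


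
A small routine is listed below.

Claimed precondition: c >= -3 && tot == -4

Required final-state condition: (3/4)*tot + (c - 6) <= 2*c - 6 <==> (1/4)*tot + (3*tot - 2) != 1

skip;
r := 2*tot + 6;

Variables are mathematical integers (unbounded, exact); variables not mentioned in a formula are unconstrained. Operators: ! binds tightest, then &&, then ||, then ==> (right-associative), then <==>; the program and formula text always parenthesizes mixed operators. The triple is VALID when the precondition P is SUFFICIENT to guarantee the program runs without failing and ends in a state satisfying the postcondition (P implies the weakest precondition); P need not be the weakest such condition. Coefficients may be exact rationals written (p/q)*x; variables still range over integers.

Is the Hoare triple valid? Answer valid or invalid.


Working backward. After the program, the postcondition (3/4)*tot + (c - 6) <= 2*c - 6 <==> (1/4)*tot + (3*tot - 2) != 1 must hold; in canonical form it is (3/4)*tot <= c <==> (13/4)*tot != 3.
Before r := 2*tot + 6: (3/4)*tot <= c <==> (13/4)*tot != 3
Before skip: (3/4)*tot <= c <==> (13/4)*tot != 3
The weakest precondition is (3/4)*tot <= c <==> (13/4)*tot != 3.
Check whether c >= -3 && tot == -4 implies it.
Every state satisfying the precondition satisfies the weakest precondition: the implication holds.
Answer: valid


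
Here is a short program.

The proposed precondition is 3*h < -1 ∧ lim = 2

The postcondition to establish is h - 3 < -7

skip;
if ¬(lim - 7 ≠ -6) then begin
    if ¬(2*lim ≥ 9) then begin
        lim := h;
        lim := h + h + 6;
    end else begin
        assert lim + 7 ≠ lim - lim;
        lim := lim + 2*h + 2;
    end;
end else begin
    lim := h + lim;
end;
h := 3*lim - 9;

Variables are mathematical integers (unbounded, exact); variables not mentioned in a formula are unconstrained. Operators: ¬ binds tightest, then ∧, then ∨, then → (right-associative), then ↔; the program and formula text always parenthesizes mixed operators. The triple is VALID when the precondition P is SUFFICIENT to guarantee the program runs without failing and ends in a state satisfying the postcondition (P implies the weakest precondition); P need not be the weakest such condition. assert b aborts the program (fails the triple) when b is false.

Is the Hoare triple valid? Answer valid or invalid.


Working backward. After the program, the postcondition h - 3 < -7 must hold; in canonical form it is h < -4.
Before h := 3*lim - 9: 3*lim < 5
Then branch requires ((¬(2*lim ≥ 9)) → 6*h < -13) ∧ (2*lim ≥ 9 → (lim ≠ -7 ∧ 6*h + 3*lim < -1)); else branch requires 3*h + 3*lim < 5.
Before the if: ((¬(lim ≠ 1)) → (((¬(2*lim ≥ 9)) → 6*h < -13) ∧ (2*lim ≥ 9 → (lim ≠ -7 ∧ 6*h + 3*lim < -1)))) ∧ (lim ≠ 1 → 3*h + 3*lim < 5)
Before skip: ((¬(lim ≠ 1)) → (((¬(2*lim ≥ 9)) → 6*h < -13) ∧ (2*lim ≥ 9 → (lim ≠ -7 ∧ 6*h + 3*lim < -1)))) ∧ (lim ≠ 1 → 3*h + 3*lim < 5)
The weakest precondition is ((¬(lim ≠ 1)) → (((¬(2*lim ≥ 9)) → 6*h < -13) ∧ (2*lim ≥ 9 → (lim ≠ -7 ∧ 6*h + 3*lim < -1)))) ∧ (lim ≠ 1 → 3*h + 3*lim < 5).
Check whether 3*h < -1 ∧ lim = 2 implies it.
Every state satisfying the precondition satisfies the weakest precondition: the implication holds.
Answer: valid


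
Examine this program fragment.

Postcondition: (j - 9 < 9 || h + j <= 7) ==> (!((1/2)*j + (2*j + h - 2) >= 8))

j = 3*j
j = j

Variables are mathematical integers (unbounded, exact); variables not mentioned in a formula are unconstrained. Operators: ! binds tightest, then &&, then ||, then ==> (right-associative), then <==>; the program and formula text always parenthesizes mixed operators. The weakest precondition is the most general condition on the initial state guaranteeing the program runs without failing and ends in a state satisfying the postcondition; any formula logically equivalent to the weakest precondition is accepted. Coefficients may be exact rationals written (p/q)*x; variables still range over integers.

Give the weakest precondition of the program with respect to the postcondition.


Working backward. After the program, the postcondition (j - 9 < 9 || h + j <= 7) ==> (!((1/2)*j + (2*j + h - 2) >= 8)) must hold; in canonical form it is (j < 18 || h + j <= 7) ==> (!(h + (5/2)*j >= 10)).
Before j := j: (j < 18 || h + j <= 7) ==> (!(h + (5/2)*j >= 10))
Before j := 3*j: (3*j < 18 || h + 3*j <= 7) ==> (!(h + (15/2)*j >= 10))
Answer: WP = (3*j < 18 || h + 3*j <= 7) ==> (!(h + (15/2)*j >= 10))


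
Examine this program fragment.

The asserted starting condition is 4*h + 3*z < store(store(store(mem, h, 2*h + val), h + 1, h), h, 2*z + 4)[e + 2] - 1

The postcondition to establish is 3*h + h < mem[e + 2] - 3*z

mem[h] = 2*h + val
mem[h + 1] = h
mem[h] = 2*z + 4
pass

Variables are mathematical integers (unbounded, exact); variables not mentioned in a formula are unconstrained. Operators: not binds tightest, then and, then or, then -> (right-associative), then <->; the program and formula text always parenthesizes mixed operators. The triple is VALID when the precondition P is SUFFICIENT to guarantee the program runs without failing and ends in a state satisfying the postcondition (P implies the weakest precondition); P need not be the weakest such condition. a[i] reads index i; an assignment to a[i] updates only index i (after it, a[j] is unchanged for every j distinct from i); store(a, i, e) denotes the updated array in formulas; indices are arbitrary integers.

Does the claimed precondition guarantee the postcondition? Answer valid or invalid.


Working backward. After the program, the postcondition 3*h + h < mem[e + 2] - 3*z must hold; in canonical form it is 4*h + 3*z < mem[e + 2].
Before skip: 4*h + 3*z < mem[e + 2]
Before mem[h] := 2*z + 4: 4*h + 3*z < store(mem, h, 2*z + 4)[e + 2]
Before mem[h + 1] := h: 4*h + 3*z < store(store(mem, h + 1, h), h, 2*z + 4)[e + 2]
Before mem[h] := 2*h + val: 4*h + 3*z < store(store(store(mem, h, 2*h + val), h + 1, h), h, 2*z + 4)[e + 2]
The weakest precondition is 4*h + 3*z < store(store(store(mem, h, 2*h + val), h + 1, h), h, 2*z + 4)[e + 2].
Check whether 4*h + 3*z < store(store(store(mem, h, 2*h + val), h + 1, h), h, 2*z + 4)[e + 2] - 1 implies it.
Every state satisfying the precondition satisfies the weakest precondition: the implication holds.
Answer: valid
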